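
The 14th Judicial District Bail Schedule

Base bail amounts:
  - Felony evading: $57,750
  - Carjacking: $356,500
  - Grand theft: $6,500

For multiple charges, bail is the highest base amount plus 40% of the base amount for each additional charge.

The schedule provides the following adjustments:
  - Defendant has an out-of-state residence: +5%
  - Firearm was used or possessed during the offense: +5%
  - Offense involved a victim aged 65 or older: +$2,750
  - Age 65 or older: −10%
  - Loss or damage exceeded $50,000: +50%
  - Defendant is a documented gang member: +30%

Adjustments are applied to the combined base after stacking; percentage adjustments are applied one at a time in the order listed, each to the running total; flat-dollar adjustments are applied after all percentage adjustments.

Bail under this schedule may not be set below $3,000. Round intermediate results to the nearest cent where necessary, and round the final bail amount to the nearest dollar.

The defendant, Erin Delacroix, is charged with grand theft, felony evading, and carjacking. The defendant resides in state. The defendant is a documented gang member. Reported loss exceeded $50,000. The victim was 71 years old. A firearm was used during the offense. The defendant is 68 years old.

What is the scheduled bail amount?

Base amounts from the schedule: grand theft $6,500; felony evading $57,750; carjacking $356,500.
Stacking rule: highest base plus 40% of each additional charge. Highest is carjacking at $356,500. Additional: $6,500 × 40% = $2,600; $57,750 × 40% = $23,100. Combined base = $356,500 + $25,700 = $382,200.
Firearm was used or possessed during the offense (+5%): $382,200 × 1.05 = $401,310.
Age 65 or older (−10%): $401,310 × 0.9 = $361,179.
Loss or damage exceeded $50,000 (+50%): $361,179 × 1.5 = $541,768.50.
Defendant is a documented gang member (+30%): $541,768.50 × 1.3 = $704,299.05.
Offense involved a victim aged 65 or older (+$2,750 flat): $704,299.05 + $2,750 = $707,049.05.
$707,049.05 is at or above the $3,000 minimum.
Rounded to the nearest dollar: $707,049.

$707,049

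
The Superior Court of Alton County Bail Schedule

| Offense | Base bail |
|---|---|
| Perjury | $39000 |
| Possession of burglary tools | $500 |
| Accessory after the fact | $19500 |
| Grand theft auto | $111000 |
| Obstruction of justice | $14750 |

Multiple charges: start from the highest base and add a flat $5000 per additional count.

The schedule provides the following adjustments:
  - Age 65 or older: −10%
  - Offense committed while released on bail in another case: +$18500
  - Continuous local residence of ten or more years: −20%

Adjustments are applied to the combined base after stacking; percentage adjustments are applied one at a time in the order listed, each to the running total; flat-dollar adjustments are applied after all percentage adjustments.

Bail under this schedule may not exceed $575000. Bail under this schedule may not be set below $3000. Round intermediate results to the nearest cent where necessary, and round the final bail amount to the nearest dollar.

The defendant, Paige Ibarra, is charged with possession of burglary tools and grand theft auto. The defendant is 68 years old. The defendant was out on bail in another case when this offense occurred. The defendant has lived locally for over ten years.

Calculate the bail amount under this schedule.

Base amounts from the schedule: possession of burglary tools $500; grand theft auto $111000.
Stacking rule: highest base plus $5000 per additional charge. Highest is grand theft auto at $111000; 1 additional charge → +$5000. Combined base = $116000.
Age 65 or older (−10%): $116000 × 0.9 = $104400.
Continuous local residence of ten or more years (−20%): $104400 × 0.8 = $83520.
Offense committed while released on bail in another case (+$18500 flat): $83520 + $18500 = $102020.
$102020 is within the $575000 maximum.
$102020 is at or above the $3000 minimum.

$102020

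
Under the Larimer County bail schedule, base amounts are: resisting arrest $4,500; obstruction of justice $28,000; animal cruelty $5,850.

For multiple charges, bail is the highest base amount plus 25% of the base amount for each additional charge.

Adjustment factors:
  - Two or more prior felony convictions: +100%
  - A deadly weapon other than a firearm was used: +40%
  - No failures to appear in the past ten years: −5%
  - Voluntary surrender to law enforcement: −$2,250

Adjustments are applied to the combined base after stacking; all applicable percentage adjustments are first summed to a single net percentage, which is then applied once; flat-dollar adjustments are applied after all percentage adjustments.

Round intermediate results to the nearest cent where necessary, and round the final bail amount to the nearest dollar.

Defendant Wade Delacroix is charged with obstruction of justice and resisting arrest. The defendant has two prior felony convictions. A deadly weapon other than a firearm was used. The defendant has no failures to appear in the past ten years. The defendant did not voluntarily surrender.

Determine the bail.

Base amounts from the schedule: obstruction of justice $28,000; resisting arrest $4,500.
Stacking rule: highest base plus 25% of each additional charge. Highest is obstruction of justice at $28,000. Additional: $4,500 × 25% = $1,125. Combined base = $28,000 + $1,125 = $29,125.
Net percentage adjustment: +100% +40% −5% = +135%. $29,125 × 2.35 = $68,443.75.
Rounded to the nearest dollar: $68,444.

$68,444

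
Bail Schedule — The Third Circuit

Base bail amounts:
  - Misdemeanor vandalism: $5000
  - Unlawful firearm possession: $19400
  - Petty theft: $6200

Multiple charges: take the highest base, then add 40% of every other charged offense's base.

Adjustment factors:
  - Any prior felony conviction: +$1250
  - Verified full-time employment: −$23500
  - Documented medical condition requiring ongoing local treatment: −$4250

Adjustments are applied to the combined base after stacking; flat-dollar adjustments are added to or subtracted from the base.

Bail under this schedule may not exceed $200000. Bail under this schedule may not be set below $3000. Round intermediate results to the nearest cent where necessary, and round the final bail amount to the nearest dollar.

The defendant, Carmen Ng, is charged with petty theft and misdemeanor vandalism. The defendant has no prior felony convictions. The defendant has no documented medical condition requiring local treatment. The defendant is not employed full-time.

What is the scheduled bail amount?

Base amounts from the schedule: petty theft $6200; misdemeanor vandalism $5000.
Stacking rule: highest base plus 40% of each additional charge. Highest is petty theft at $6200. Additional: $5000 × 40% = $2000. Combined base = $6200 + $2000 = $8200.
No adjustment factors apply to this defendant.
$8200 is within the $200000 maximum.
$8200 is at or above the $3000 minimum.

$8200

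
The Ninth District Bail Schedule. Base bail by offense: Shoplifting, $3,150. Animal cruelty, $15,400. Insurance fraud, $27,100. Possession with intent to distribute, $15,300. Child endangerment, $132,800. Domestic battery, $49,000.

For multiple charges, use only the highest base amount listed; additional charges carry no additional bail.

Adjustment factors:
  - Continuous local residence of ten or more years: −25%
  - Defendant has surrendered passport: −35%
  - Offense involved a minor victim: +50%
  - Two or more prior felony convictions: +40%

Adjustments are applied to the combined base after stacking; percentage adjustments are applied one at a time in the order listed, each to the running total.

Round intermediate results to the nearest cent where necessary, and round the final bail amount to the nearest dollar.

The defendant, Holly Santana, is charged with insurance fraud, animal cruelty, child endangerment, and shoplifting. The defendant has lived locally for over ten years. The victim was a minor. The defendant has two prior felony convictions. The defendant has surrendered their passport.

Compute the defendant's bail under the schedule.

$135,954

Base amounts from the schedule: insurance fraud $27,100; animal cruelty $15,400; child endangerment $132,800; shoplifting $3,150.
Stacking rule: use the highest base only. Highest is child endangerment at $132,800. Combined base = $132,800.
Continuous local residence of ten or more years (−25%): $132,800 × 0.75 = $99,600.
Defendant has surrendered passport (−35%): $99,600 × 0.65 = $64,740.
Offense involved a minor victim (+50%): $64,740 × 1.5 = $97,110.
Two or more prior felony convictions (+40%): $97,110 × 1.4 = $135,954.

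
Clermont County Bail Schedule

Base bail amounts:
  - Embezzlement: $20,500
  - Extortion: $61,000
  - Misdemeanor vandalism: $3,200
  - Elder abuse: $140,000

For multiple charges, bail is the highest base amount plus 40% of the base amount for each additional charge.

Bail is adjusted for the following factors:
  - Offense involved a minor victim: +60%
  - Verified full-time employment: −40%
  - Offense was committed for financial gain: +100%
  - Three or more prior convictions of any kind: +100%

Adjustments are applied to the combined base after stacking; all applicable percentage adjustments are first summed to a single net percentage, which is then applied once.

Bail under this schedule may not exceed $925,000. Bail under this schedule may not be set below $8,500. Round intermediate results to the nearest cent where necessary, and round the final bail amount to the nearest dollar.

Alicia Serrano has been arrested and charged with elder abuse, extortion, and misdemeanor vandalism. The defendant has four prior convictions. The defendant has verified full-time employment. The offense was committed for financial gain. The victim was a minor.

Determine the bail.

$530,176

Base amounts from the schedule: elder abuse $140,000; extortion $61,000; misdemeanor vandalism $3,200.
Stacking rule: highest base plus 40% of each additional charge. Highest is elder abuse at $140,000. Additional: $61,000 × 40% = $24,400; $3,200 × 40% = $1,280. Combined base = $140,000 + $25,680 = $165,680.
Net percentage adjustment: +60% −40% +100% +100% = +220%. $165,680 × 3.2 = $530,176.
$530,176 is within the $925,000 maximum.
$530,176 is at or above the $8,500 minimum.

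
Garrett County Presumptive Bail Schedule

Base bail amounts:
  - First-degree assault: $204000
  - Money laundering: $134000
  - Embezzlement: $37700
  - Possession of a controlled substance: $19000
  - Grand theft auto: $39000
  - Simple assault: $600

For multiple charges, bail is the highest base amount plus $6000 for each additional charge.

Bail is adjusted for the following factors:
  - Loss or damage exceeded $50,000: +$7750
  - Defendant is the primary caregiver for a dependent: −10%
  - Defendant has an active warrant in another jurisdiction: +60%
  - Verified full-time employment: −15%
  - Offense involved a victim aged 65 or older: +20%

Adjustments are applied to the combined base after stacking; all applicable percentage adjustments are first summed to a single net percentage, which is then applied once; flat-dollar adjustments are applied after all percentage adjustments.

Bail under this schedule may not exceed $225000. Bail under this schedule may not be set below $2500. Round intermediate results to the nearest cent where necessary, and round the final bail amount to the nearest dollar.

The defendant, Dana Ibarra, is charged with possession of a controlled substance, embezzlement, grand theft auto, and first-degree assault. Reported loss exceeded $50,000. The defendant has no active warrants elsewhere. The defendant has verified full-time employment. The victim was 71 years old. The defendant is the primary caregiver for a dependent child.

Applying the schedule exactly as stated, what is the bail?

$218650

Base amounts from the schedule: possession of a controlled substance $19000; embezzlement $37700; grand theft auto $39000; first-degree assault $204000.
Stacking rule: highest base plus $6000 per additional charge. Highest is first-degree assault at $204000; 3 additional charges → +$18000. Combined base = $222000.
Net percentage adjustment: −10% −15% +20% = −5%. $222000 × 0.95 = $210900.
Loss or damage exceeded $50,000 (+$7750 flat): $210900 + $7750 = $218650.
$218650 is within the $225000 maximum.
$218650 is at or above the $2500 minimum.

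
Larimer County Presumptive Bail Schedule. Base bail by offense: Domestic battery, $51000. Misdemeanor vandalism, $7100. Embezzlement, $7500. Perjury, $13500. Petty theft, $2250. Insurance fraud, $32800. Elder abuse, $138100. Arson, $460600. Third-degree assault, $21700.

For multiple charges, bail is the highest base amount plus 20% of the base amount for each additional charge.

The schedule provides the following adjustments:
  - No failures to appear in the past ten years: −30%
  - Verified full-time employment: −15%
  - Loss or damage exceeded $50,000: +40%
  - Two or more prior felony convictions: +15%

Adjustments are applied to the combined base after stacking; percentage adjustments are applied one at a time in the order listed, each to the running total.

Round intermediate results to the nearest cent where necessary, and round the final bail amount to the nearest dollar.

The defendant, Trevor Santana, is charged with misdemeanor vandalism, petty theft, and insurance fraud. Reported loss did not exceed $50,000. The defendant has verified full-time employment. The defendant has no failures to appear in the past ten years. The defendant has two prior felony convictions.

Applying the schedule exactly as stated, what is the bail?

$23723

Base amounts from the schedule: misdemeanor vandalism $7100; petty theft $2250; insurance fraud $32800.
Stacking rule: highest base plus 20% of each additional charge. Highest is insurance fraud at $32800. Additional: $7100 × 20% = $1420; $2250 × 20% = $450. Combined base = $32800 + $1870 = $34670.
No failures to appear in the past ten years (−30%): $34670 × 0.7 = $24269.
Verified full-time employment (−15%): $24269 × 0.85 = $20628.65.
Two or more prior felony convictions (+15%): $20628.65 × 1.15 = $23722.95.
Rounded to the nearest dollar: $23723.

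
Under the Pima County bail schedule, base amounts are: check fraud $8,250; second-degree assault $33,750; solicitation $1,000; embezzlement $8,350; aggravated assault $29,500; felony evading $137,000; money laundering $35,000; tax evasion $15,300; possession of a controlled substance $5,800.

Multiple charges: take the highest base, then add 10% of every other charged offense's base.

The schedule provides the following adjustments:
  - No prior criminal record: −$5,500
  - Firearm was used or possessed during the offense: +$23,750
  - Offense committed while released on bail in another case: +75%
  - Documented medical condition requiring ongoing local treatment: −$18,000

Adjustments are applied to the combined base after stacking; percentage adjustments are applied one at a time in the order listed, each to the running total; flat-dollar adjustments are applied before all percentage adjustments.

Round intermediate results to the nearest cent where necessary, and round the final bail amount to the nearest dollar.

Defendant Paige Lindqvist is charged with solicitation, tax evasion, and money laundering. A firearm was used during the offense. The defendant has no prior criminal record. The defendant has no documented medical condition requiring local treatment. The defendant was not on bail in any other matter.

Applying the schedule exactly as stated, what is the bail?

Base amounts from the schedule: solicitation $1,000; tax evasion $15,300; money laundering $35,000.
Stacking rule: highest base plus 10% of each additional charge. Highest is money laundering at $35,000. Additional: $1,000 × 10% = $100; $15,300 × 10% = $1,530. Combined base = $35,000 + $1,630 = $36,630.
No prior criminal record (−$5,500 flat): $36,630 − $5,500 = $31,130.
Firearm was used or possessed during the offense (+$23,750 flat): $31,130 + $23,750 = $54,880.

$54,880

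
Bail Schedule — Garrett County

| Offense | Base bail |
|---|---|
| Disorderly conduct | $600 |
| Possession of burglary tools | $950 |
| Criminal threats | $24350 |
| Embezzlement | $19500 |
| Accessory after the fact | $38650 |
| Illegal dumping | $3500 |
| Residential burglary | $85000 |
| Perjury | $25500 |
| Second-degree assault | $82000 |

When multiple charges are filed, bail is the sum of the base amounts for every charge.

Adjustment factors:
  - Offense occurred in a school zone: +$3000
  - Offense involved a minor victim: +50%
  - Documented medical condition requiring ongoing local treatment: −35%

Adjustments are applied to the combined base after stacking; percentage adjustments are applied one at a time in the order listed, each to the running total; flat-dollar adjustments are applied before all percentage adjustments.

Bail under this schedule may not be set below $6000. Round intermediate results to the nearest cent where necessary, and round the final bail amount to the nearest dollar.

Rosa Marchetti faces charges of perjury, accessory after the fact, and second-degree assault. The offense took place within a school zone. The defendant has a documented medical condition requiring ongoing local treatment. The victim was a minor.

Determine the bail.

Base amounts from the schedule: perjury $25500; accessory after the fact $38650; second-degree assault $82000.
Stacking rule: sum of all bases. $25500 + $38650 + $82000 = $146150.
Offense occurred in a school zone (+$3000 flat): $146150 + $3000 = $149150.
Offense involved a minor victim (+50%): $149150 × 1.5 = $223725.
Documented medical condition requiring ongoing local treatment (−35%): $223725 × 0.65 = $145421.25.
$145421.25 is at or above the $6000 minimum.
Rounded to the nearest dollar: $145421.

$145421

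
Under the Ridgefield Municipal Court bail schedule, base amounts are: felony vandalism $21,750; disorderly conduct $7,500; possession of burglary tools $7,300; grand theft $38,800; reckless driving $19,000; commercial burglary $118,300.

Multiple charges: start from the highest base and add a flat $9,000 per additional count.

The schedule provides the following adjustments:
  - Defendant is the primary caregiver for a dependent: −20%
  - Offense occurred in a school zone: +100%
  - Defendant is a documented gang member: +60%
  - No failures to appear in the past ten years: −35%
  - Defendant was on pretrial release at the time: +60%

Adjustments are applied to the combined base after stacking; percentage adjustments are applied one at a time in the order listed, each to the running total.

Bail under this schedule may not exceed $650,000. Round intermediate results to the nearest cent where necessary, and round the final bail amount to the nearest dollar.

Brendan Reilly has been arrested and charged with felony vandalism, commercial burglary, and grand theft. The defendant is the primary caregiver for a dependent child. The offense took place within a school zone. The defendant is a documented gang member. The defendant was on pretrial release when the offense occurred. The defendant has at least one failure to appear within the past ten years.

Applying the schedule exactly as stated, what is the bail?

$558,285

Base amounts from the schedule: felony vandalism $21,750; commercial burglary $118,300; grand theft $38,800.
Stacking rule: highest base plus $9,000 per additional charge. Highest is commercial burglary at $118,300; 2 additional charges → +$18,000. Combined base = $136,300.
Defendant is the primary caregiver for a dependent (−20%): $136,300 × 0.8 = $109,040.
Offense occurred in a school zone (+100%): $109,040 × 2 = $218,080.
Defendant is a documented gang member (+60%): $218,080 × 1.6 = $348,928.
Defendant was on pretrial release at the time (+60%): $348,928 × 1.6 = $558,284.80.
$558,284.80 is within the $650,000 maximum.
Rounded to the nearest dollar: $558,285.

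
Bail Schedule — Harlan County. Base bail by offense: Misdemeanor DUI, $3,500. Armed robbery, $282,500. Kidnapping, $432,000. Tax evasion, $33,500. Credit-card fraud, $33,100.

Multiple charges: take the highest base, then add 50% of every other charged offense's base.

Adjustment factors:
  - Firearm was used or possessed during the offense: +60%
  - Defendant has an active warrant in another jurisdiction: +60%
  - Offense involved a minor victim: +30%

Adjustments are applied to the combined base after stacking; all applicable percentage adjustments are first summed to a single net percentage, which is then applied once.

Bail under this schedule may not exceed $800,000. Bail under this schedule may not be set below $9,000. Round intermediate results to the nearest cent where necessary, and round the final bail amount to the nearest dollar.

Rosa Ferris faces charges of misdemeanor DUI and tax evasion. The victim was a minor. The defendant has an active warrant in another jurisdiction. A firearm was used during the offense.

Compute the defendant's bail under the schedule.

$88,125

Base amounts from the schedule: misdemeanor DUI $3,500; tax evasion $33,500.
Stacking rule: highest base plus 50% of each additional charge. Highest is tax evasion at $33,500. Additional: $3,500 × 50% = $1,750. Combined base = $33,500 + $1,750 = $35,250.
Net percentage adjustment: +60% +60% +30% = +150%. $35,250 × 2.5 = $88,125.
$88,125 is within the $800,000 maximum.
$88,125 is at or above the $9,000 minimum.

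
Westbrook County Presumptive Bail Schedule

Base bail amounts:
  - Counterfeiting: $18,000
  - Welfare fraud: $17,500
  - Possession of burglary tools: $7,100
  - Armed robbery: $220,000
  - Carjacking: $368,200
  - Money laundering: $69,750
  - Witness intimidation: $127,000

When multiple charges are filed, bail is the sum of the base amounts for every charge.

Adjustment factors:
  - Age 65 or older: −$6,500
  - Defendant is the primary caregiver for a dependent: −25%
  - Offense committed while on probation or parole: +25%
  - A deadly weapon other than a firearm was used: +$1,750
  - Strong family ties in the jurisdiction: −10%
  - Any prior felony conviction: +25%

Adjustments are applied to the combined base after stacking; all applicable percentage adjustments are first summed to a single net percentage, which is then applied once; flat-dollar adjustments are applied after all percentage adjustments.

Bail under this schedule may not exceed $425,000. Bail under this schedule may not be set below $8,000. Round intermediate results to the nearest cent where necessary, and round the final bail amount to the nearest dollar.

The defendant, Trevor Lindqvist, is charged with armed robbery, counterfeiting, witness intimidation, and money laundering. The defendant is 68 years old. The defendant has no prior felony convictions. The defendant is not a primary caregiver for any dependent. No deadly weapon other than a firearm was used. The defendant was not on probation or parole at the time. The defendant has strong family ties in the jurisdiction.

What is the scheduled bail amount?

$384,775

Base amounts from the schedule: armed robbery $220,000; counterfeiting $18,000; witness intimidation $127,000; money laundering $69,750.
Stacking rule: sum of all bases. $220,000 + $18,000 + $127,000 + $69,750 = $434,750.
Strong family ties in the jurisdiction (−10%): $434,750 × 0.9 = $391,275.
Age 65 or older (−$6,500 flat): $391,275 − $6,500 = $384,775.
$384,775 is within the $425,000 maximum.
$384,775 is at or above the $8,000 minimum.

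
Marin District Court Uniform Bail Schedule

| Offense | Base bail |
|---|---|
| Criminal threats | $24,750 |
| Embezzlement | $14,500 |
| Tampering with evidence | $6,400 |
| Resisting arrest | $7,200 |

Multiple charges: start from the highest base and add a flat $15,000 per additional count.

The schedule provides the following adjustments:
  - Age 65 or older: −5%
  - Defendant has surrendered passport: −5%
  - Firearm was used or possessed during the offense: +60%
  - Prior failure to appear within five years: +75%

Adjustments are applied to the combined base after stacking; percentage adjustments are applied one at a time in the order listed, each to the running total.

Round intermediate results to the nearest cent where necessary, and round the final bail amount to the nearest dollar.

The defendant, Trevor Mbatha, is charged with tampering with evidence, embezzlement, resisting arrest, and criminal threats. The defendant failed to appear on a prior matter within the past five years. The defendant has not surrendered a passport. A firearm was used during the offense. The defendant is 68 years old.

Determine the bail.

$185,535

Base amounts from the schedule: tampering with evidence $6,400; embezzlement $14,500; resisting arrest $7,200; criminal threats $24,750.
Stacking rule: highest base plus $15,000 per additional charge. Highest is criminal threats at $24,750; 3 additional charges → +$45,000. Combined base = $69,750.
Age 65 or older (−5%): $69,750 × 0.95 = $66,262.50.
Firearm was used or possessed during the offense (+60%): $66,262.50 × 1.6 = $106,020.
Prior failure to appear within five years (+75%): $106,020 × 1.75 = $185,535.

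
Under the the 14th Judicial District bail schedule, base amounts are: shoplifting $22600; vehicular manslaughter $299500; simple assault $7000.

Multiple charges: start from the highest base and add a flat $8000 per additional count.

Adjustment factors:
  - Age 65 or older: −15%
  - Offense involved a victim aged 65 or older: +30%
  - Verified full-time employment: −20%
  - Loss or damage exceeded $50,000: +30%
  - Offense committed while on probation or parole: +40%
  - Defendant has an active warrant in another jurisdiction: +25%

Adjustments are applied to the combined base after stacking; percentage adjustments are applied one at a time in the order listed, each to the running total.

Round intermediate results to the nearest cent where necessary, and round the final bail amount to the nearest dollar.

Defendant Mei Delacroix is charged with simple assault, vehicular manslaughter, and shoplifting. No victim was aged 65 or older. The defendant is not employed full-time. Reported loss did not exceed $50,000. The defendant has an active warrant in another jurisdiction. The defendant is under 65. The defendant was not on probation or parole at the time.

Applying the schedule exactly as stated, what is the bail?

$394375

Base amounts from the schedule: simple assault $7000; vehicular manslaughter $299500; shoplifting $22600.
Stacking rule: highest base plus $8000 per additional charge. Highest is vehicular manslaughter at $299500; 2 additional charges → +$16000. Combined base = $315500.
Defendant has an active warrant in another jurisdiction (+25%): $315500 × 1.25 = $394375.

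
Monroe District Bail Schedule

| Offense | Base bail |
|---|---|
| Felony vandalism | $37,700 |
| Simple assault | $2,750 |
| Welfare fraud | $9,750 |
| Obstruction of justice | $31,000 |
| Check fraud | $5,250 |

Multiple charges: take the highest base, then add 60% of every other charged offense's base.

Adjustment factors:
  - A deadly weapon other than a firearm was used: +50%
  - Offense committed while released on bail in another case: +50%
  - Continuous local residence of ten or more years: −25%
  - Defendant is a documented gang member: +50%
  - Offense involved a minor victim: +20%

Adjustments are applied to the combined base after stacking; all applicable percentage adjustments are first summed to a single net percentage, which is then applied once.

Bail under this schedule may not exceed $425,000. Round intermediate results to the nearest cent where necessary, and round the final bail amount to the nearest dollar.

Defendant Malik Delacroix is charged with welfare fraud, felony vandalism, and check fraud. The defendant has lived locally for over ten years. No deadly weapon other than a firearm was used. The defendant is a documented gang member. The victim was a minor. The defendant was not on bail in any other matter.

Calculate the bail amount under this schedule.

$67,715

Base amounts from the schedule: welfare fraud $9,750; felony vandalism $37,700; check fraud $5,250.
Stacking rule: highest base plus 60% of each additional charge. Highest is felony vandalism at $37,700. Additional: $9,750 × 60% = $5,850; $5,250 × 60% = $3,150. Combined base = $37,700 + $9,000 = $46,700.
Net percentage adjustment: −25% +50% +20% = +45%. $46,700 × 1.45 = $67,715.
$67,715 is within the $425,000 maximum.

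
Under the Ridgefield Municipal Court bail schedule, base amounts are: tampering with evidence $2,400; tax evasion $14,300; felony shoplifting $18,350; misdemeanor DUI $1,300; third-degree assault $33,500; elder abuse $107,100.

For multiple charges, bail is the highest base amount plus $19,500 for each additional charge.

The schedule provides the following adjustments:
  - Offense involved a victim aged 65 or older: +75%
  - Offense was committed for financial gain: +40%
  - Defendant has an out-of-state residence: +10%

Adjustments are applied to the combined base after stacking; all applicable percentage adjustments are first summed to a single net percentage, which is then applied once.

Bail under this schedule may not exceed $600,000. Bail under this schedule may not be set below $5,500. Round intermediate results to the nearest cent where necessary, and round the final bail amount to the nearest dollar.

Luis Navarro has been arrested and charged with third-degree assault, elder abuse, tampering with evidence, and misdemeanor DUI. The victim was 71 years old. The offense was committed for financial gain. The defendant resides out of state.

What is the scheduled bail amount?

$372,600

Base amounts from the schedule: third-degree assault $33,500; elder abuse $107,100; tampering with evidence $2,400; misdemeanor DUI $1,300.
Stacking rule: highest base plus $19,500 per additional charge. Highest is elder abuse at $107,100; 3 additional charges → +$58,500. Combined base = $165,600.
Net percentage adjustment: +75% +40% +10% = +125%. $165,600 × 2.25 = $372,600.
$372,600 is within the $600,000 maximum.
$372,600 is at or above the $5,500 minimum.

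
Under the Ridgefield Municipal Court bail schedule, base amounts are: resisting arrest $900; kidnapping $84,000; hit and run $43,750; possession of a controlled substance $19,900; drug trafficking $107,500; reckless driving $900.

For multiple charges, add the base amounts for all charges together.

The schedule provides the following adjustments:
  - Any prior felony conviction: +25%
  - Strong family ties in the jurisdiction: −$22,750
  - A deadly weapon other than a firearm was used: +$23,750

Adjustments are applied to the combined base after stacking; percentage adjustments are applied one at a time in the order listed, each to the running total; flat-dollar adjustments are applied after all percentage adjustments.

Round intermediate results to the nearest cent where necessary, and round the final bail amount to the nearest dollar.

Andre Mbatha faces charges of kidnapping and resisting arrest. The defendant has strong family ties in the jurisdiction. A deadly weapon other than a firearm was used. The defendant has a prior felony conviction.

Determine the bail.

$107,125

Base amounts from the schedule: kidnapping $84,000; resisting arrest $900.
Stacking rule: sum of all bases. $84,000 + $900 = $84,900.
Any prior felony conviction (+25%): $84,900 × 1.25 = $106,125.
Strong family ties in the jurisdiction (−$22,750 flat): $106,125 − $22,750 = $83,375.
A deadly weapon other than a firearm was used (+$23,750 flat): $83,375 + $23,750 = $107,125.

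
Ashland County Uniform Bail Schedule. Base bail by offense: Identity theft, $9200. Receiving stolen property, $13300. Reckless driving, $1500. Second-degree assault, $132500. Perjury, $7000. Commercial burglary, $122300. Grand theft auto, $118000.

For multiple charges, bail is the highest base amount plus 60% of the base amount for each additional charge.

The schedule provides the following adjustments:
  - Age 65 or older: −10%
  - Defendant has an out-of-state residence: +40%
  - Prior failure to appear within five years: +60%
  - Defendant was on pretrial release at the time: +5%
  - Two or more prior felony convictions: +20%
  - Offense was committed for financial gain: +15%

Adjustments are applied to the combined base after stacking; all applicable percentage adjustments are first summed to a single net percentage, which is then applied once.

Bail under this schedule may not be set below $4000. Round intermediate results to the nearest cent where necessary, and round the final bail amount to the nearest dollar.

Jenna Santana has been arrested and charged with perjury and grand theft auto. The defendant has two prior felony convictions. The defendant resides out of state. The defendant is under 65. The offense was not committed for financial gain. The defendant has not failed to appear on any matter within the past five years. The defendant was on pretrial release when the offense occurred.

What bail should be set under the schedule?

$201630

Base amounts from the schedule: perjury $7000; grand theft auto $118000.
Stacking rule: highest base plus 60% of each additional charge. Highest is grand theft auto at $118000. Additional: $7000 × 60% = $4200. Combined base = $118000 + $4200 = $122200.
Net percentage adjustment: +40% +5% +20% = +65%. $122200 × 1.65 = $201630.
$201630 is at or above the $4000 minimum.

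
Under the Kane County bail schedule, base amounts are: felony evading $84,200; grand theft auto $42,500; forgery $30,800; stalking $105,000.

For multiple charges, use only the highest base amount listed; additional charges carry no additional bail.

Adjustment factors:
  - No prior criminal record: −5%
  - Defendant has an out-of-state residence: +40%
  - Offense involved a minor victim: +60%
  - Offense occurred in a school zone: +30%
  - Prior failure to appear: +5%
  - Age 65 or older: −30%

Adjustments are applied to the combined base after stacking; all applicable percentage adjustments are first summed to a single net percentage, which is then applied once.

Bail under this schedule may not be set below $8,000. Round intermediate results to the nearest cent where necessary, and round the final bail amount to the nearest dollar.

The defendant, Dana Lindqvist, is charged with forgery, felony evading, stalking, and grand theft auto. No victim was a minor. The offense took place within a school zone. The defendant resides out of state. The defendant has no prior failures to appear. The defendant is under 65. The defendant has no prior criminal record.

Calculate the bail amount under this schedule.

Base amounts from the schedule: forgery $30,800; felony evading $84,200; stalking $105,000; grand theft auto $42,500.
Stacking rule: use the highest base only. Highest is stalking at $105,000. Combined base = $105,000.
Net percentage adjustment: −5% +40% +30% = +65%. $105,000 × 1.65 = $173,250.
$173,250 is at or above the $8,000 minimum.

$173,250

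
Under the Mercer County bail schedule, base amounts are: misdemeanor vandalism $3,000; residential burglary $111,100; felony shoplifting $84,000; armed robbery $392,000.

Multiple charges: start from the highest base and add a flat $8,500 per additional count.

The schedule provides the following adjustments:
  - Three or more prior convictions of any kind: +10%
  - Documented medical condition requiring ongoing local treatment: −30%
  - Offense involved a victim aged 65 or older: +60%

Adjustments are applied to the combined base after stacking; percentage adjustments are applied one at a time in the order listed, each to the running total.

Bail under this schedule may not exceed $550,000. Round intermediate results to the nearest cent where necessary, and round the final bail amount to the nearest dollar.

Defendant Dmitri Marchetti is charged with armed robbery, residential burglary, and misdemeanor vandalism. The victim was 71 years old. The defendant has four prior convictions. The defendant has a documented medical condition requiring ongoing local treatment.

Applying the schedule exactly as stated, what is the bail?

$503,888

Base amounts from the schedule: armed robbery $392,000; residential burglary $111,100; misdemeanor vandalism $3,000.
Stacking rule: highest base plus $8,500 per additional charge. Highest is armed robbery at $392,000; 2 additional charges → +$17,000. Combined base = $409,000.
Three or more prior convictions of any kind (+10%): $409,000 × 1.1 = $449,900.
Documented medical condition requiring ongoing local treatment (−30%): $449,900 × 0.7 = $314,930.
Offense involved a victim aged 65 or older (+60%): $314,930 × 1.6 = $503,888.
$503,888 is within the $550,000 maximum.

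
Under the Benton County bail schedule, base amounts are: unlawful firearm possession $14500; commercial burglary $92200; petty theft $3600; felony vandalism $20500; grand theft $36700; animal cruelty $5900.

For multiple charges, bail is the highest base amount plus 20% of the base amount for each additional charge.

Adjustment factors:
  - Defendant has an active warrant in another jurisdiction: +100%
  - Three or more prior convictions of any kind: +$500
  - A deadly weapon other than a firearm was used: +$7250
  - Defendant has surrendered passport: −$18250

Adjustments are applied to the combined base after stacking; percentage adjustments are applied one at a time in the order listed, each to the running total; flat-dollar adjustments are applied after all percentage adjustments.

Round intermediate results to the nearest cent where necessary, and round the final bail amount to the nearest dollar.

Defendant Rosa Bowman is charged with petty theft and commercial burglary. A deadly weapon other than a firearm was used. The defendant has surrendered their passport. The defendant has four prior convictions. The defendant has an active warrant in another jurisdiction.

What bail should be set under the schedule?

Base amounts from the schedule: petty theft $3600; commercial burglary $92200.
Stacking rule: highest base plus 20% of each additional charge. Highest is commercial burglary at $92200. Additional: $3600 × 20% = $720. Combined base = $92200 + $720 = $92920.
Defendant has an active warrant in another jurisdiction (+100%): $92920 × 2 = $185840.
Three or more prior convictions of any kind (+$500 flat): $185840 + $500 = $186340.
A deadly weapon other than a firearm was used (+$7250 flat): $186340 + $7250 = $193590.
Defendant has surrendered passport (−$18250 flat): $193590 − $18250 = $175340.

$175340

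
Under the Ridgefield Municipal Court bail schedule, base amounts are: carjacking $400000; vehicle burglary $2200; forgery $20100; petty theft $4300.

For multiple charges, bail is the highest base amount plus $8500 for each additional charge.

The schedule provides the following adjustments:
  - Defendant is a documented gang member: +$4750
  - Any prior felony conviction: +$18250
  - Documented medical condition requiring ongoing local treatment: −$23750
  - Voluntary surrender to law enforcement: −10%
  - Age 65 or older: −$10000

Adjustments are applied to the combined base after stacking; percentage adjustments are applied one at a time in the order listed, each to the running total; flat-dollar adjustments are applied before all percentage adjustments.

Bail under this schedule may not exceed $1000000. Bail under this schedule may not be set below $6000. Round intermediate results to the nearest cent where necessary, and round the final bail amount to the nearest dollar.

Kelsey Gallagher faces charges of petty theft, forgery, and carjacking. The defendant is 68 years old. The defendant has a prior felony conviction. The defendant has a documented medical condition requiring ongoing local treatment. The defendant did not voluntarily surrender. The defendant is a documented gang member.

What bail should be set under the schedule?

$406250

Base amounts from the schedule: petty theft $4300; forgery $20100; carjacking $400000.
Stacking rule: highest base plus $8500 per additional charge. Highest is carjacking at $400000; 2 additional charges → +$17000. Combined base = $417000.
Defendant is a documented gang member (+$4750 flat): $417000 + $4750 = $421750.
Any prior felony conviction (+$18250 flat): $421750 + $18250 = $440000.
Documented medical condition requiring ongoing local treatment (−$23750 flat): $440000 − $23750 = $416250.
Age 65 or older (−$10000 flat): $416250 − $10000 = $406250.
$406250 is within the $1000000 maximum.
$406250 is at or above the $6000 minimum.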